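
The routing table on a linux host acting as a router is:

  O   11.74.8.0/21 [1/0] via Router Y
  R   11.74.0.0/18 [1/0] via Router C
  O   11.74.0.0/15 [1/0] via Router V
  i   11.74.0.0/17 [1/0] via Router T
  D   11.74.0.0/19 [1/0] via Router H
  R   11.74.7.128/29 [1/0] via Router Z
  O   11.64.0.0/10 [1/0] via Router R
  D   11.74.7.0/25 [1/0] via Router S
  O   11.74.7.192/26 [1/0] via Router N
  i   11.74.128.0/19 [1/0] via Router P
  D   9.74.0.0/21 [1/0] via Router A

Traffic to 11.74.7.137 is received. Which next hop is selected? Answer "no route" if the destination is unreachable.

Routes whose prefix contains 11.74.7.137:
  11.64.0.0/10 (11.64.0.0 - 11.127.255.255) -> Router R
  11.74.0.0/15 (11.74.0.0 - 11.75.255.255) -> Router V
  11.74.0.0/17 (11.74.0.0 - 11.74.127.255) -> Router T
  11.74.0.0/18 (11.74.0.0 - 11.74.63.255) -> Router C
  11.74.0.0/19 (11.74.0.0 - 11.74.31.255) -> Router H
More-specific entries that do NOT match:
  11.74.7.128/29 (11.74.7.128 - 11.74.7.135) does not contain 11.74.7.137
  11.74.7.192/26 (11.74.7.192 - 11.74.7.255) does not contain 11.74.7.137
  11.74.7.0/25 (11.74.7.0 - 11.74.7.127) does not contain 11.74.7.137
  11.74.8.0/21 (11.74.8.0 - 11.74.15.255) does not contain 11.74.7.137
  9.74.0.0/21 (9.74.0.0 - 9.74.7.255) does not contain 11.74.7.137
Longest matching prefix is /19 -> next hop Router H.

Router H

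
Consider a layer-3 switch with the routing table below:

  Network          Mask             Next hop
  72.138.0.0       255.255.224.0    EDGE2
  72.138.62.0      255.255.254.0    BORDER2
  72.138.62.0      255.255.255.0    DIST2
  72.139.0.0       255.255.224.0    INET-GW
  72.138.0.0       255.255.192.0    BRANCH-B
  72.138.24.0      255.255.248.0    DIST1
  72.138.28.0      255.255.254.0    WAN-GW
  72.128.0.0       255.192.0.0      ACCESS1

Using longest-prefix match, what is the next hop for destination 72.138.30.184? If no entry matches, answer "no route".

DIST1

Routes whose prefix contains 72.138.30.184:
  72.128.0.0/10 (72.128.0.0 - 72.191.255.255) -> ACCESS1
  72.138.0.0/18 (72.138.0.0 - 72.138.63.255) -> BRANCH-B
  72.138.0.0/19 (72.138.0.0 - 72.138.31.255) -> EDGE2
  72.138.24.0/21 (72.138.24.0 - 72.138.31.255) -> DIST1
More-specific entries that do NOT match:
  72.138.62.0/24 (72.138.62.0 - 72.138.62.255) does not contain 72.138.30.184
  72.138.62.0/23 (72.138.62.0 - 72.138.63.255) does not contain 72.138.30.184
  72.138.28.0/23 (72.138.28.0 - 72.138.29.255) does not contain 72.138.30.184
Longest matching prefix is /21 -> next hop DIST1.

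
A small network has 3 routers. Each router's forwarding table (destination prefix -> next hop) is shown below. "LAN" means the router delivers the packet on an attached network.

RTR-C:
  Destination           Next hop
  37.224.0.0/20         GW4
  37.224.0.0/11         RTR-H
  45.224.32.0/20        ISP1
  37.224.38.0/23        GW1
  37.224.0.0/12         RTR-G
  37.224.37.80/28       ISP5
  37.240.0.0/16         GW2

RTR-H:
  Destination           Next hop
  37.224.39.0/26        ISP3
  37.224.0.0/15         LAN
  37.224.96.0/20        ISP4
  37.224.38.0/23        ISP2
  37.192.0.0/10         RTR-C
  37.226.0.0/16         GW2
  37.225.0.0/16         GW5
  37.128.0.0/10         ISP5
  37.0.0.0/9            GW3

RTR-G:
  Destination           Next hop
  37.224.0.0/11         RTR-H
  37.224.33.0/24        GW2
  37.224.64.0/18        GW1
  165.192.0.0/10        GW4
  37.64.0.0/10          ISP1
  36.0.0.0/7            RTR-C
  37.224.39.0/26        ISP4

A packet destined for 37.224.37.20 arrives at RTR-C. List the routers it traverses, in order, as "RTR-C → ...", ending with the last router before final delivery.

At RTR-C: longest match for 37.224.37.20 is 37.224.0.0/12 -> RTR-G
At RTR-G: longest match for 37.224.37.20 is 37.224.0.0/11 -> RTR-H
At RTR-H: longest match for 37.224.37.20 is 37.224.0.0/15 -> LAN

RTR-C → RTR-G → RTR-H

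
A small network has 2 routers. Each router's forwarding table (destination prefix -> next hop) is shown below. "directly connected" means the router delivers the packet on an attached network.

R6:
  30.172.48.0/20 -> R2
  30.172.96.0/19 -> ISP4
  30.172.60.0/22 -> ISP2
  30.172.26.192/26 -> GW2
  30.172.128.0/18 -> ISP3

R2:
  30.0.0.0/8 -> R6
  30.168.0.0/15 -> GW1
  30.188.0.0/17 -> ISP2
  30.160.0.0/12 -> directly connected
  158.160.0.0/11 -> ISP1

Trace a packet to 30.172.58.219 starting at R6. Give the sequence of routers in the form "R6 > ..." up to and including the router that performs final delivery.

R6 > R2

At R6: longest match for 30.172.58.219 is 30.172.48.0/20 -> R2
At R2: longest match for 30.172.58.219 is 30.160.0.0/12 -> directly connected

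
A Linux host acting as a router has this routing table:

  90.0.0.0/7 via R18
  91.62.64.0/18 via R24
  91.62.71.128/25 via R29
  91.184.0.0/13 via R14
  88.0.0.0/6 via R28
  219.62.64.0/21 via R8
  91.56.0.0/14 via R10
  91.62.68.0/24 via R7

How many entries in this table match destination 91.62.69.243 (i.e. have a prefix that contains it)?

3

Prefixes containing 91.62.69.243:
  88.0.0.0/6 (88.0.0.0 - 91.255.255.255)
  90.0.0.0/7 (90.0.0.0 - 91.255.255.255)
  91.62.64.0/18 (91.62.64.0 - 91.62.127.255)
Total matching entries: 3.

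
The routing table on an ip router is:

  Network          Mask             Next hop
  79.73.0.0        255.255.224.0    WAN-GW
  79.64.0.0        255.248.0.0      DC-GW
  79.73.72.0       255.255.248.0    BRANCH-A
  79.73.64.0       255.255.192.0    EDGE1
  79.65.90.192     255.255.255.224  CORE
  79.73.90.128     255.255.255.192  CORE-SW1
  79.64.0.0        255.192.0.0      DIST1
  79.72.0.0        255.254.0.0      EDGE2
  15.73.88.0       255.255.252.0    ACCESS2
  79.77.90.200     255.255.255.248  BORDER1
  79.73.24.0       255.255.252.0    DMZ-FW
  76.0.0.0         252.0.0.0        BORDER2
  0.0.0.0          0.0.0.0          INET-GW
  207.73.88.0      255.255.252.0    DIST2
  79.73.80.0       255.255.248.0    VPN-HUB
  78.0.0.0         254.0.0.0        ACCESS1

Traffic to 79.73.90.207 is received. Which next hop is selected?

Routes whose prefix contains 79.73.90.207:
  0.0.0.0/0 (default, matches everything) -> INET-GW
  76.0.0.0/6 (76.0.0.0 - 79.255.255.255) -> BORDER2
  78.0.0.0/7 (78.0.0.0 - 79.255.255.255) -> ACCESS1
  79.64.0.0/10 (79.64.0.0 - 79.127.255.255) -> DIST1
  79.72.0.0/15 (79.72.0.0 - 79.73.255.255) -> EDGE2
  79.73.64.0/18 (79.73.64.0 - 79.73.127.255) -> EDGE1
More-specific entries that do NOT match:
  79.77.90.200/29 (79.77.90.200 - 79.77.90.207) does not contain 79.73.90.207
  79.65.90.192/27 (79.65.90.192 - 79.65.90.223) does not contain 79.73.90.207
  79.73.90.128/26 (79.73.90.128 - 79.73.90.191) does not contain 79.73.90.207
  15.73.88.0/22 (15.73.88.0 - 15.73.91.255) does not contain 79.73.90.207
  79.73.24.0/22 (79.73.24.0 - 79.73.27.255) does not contain 79.73.90.207
  207.73.88.0/22 (207.73.88.0 - 207.73.91.255) does not contain 79.73.90.207
  79.73.72.0/21 (79.73.72.0 - 79.73.79.255) does not contain 79.73.90.207
  79.73.80.0/21 (79.73.80.0 - 79.73.87.255) does not contain 79.73.90.207
  79.73.0.0/19 (79.73.0.0 - 79.73.31.255) does not contain 79.73.90.207
Longest matching prefix is /18 -> next hop EDGE1.

EDGE1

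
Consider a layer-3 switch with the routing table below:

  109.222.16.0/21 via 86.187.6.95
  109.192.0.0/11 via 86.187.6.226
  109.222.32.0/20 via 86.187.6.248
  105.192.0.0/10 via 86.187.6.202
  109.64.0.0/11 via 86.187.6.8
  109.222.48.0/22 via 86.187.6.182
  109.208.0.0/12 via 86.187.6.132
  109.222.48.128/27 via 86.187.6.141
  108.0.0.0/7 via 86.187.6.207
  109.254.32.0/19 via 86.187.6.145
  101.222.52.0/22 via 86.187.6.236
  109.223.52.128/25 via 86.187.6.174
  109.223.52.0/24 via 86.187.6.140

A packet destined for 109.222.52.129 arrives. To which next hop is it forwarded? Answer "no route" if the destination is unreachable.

Routes whose prefix contains 109.222.52.129:
  108.0.0.0/7 (108.0.0.0 - 109.255.255.255) -> 86.187.6.207
  109.192.0.0/11 (109.192.0.0 - 109.223.255.255) -> 86.187.6.226
  109.208.0.0/12 (109.208.0.0 - 109.223.255.255) -> 86.187.6.132
More-specific entries that do NOT match:
  109.222.48.128/27 (109.222.48.128 - 109.222.48.159) does not contain 109.222.52.129
  109.223.52.128/25 (109.223.52.128 - 109.223.52.255) does not contain 109.222.52.129
  109.223.52.0/24 (109.223.52.0 - 109.223.52.255) does not contain 109.222.52.129
  109.222.48.0/22 (109.222.48.0 - 109.222.51.255) does not contain 109.222.52.129
  101.222.52.0/22 (101.222.52.0 - 101.222.55.255) does not contain 109.222.52.129
  109.222.16.0/21 (109.222.16.0 - 109.222.23.255) does not contain 109.222.52.129
  109.222.32.0/20 (109.222.32.0 - 109.222.47.255) does not contain 109.222.52.129
  109.254.32.0/19 (109.254.32.0 - 109.254.63.255) does not contain 109.222.52.129
Longest matching prefix is /12 -> next hop 86.187.6.132.

86.187.6.132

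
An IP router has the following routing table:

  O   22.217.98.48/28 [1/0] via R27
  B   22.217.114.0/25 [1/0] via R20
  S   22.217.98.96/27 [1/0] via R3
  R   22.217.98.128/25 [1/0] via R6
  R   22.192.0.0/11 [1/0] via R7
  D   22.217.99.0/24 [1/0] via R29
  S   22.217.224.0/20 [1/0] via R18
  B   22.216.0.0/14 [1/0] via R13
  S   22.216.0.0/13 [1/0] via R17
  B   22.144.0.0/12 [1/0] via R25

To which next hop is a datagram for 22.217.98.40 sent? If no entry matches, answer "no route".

Routes whose prefix contains 22.217.98.40:
  22.192.0.0/11 (22.192.0.0 - 22.223.255.255) -> R7
  22.216.0.0/13 (22.216.0.0 - 22.223.255.255) -> R17
  22.216.0.0/14 (22.216.0.0 - 22.219.255.255) -> R13
More-specific entries that do NOT match:
  22.217.98.48/28 (22.217.98.48 - 22.217.98.63) does not contain 22.217.98.40
  22.217.98.96/27 (22.217.98.96 - 22.217.98.127) does not contain 22.217.98.40
  22.217.114.0/25 (22.217.114.0 - 22.217.114.127) does not contain 22.217.98.40
  22.217.98.128/25 (22.217.98.128 - 22.217.98.255) does not contain 22.217.98.40
  22.217.99.0/24 (22.217.99.0 - 22.217.99.255) does not contain 22.217.98.40
  22.217.224.0/20 (22.217.224.0 - 22.217.239.255) does not contain 22.217.98.40
Longest matching prefix is /14 -> next hop R13.

R13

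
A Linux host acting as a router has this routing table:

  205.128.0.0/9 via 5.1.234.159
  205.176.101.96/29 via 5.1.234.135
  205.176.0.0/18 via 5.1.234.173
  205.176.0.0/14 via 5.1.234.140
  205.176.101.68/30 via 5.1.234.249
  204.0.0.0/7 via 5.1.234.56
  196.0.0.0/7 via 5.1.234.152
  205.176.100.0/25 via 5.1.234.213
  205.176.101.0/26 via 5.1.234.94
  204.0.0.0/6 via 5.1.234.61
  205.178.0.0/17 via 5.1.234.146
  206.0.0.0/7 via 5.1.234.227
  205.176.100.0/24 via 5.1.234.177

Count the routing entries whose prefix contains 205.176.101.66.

Prefixes containing 205.176.101.66:
  204.0.0.0/6 (204.0.0.0 - 207.255.255.255)
  204.0.0.0/7 (204.0.0.0 - 205.255.255.255)
  205.128.0.0/9 (205.128.0.0 - 205.255.255.255)
  205.176.0.0/14 (205.176.0.0 - 205.179.255.255)
Total matching entries: 4.

4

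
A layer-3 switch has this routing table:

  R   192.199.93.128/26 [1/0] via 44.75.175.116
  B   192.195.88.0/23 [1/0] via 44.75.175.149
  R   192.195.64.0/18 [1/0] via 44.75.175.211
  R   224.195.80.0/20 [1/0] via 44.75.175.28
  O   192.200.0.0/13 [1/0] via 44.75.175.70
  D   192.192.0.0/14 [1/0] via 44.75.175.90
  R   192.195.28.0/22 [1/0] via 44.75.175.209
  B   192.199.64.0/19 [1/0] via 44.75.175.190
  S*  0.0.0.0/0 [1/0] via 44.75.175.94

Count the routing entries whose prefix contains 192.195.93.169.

Prefixes containing 192.195.93.169:
  0.0.0.0/0 (default, matches everything)
  192.192.0.0/14 (192.192.0.0 - 192.195.255.255)
  192.195.64.0/18 (192.195.64.0 - 192.195.127.255)
Total matching entries: 3.

3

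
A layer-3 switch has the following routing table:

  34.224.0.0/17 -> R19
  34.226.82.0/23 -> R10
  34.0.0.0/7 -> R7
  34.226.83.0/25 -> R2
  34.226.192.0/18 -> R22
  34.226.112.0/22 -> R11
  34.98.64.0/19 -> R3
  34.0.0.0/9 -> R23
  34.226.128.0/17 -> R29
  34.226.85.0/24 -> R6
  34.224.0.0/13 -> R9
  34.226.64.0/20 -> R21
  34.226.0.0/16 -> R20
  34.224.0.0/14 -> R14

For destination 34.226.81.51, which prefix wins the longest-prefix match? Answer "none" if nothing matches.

34.226.0.0/16

Entries matching 34.226.81.51:
  34.0.0.0/7 (34.0.0.0 - 35.255.255.255)
  34.224.0.0/13 (34.224.0.0 - 34.231.255.255)
  34.224.0.0/14 (34.224.0.0 - 34.227.255.255)
  34.226.0.0/16 (34.226.0.0 - 34.226.255.255)
Most specific is 34.226.0.0/16.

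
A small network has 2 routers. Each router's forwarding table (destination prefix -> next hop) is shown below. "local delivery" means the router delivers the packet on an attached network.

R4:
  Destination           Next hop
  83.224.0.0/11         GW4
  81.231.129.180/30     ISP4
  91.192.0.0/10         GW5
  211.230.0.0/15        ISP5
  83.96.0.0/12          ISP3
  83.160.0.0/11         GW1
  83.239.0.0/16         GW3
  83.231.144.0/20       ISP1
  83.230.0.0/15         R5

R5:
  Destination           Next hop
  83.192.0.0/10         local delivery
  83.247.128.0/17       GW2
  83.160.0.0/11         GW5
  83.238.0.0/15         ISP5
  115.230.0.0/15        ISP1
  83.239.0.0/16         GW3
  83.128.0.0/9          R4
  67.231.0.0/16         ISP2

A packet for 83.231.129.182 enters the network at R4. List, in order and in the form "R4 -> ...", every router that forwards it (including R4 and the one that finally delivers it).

R4 -> R5

At R4: longest match for 83.231.129.182 is 83.230.0.0/15 -> R5
At R5: longest match for 83.231.129.182 is 83.192.0.0/10 -> local delivery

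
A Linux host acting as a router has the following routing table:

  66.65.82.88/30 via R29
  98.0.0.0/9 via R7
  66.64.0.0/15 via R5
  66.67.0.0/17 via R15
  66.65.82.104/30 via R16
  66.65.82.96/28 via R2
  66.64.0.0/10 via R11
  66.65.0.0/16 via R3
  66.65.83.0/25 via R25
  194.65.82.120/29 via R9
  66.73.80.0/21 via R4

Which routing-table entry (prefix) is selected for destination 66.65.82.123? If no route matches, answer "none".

Entries matching 66.65.82.123:
  66.64.0.0/10 (66.64.0.0 - 66.127.255.255)
  66.64.0.0/15 (66.64.0.0 - 66.65.255.255)
  66.65.0.0/16 (66.65.0.0 - 66.65.255.255)
Most specific is 66.65.0.0/16.

66.65.0.0/16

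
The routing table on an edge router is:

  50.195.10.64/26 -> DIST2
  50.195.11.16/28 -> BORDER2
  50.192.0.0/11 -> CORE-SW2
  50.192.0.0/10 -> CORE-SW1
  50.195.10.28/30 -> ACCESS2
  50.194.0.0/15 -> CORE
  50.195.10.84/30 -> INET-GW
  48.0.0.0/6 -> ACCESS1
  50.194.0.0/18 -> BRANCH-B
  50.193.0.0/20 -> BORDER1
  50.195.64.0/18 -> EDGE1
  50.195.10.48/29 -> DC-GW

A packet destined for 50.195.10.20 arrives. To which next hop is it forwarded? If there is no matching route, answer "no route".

CORE

Routes whose prefix contains 50.195.10.20:
  48.0.0.0/6 (48.0.0.0 - 51.255.255.255) -> ACCESS1
  50.192.0.0/10 (50.192.0.0 - 50.255.255.255) -> CORE-SW1
  50.192.0.0/11 (50.192.0.0 - 50.223.255.255) -> CORE-SW2
  50.194.0.0/15 (50.194.0.0 - 50.195.255.255) -> CORE
More-specific entries that do NOT match:
  50.195.10.28/30 (50.195.10.28 - 50.195.10.31) does not contain 50.195.10.20
  50.195.10.84/30 (50.195.10.84 - 50.195.10.87) does not contain 50.195.10.20
  50.195.10.48/29 (50.195.10.48 - 50.195.10.55) does not contain 50.195.10.20
  50.195.11.16/28 (50.195.11.16 - 50.195.11.31) does not contain 50.195.10.20
  50.195.10.64/26 (50.195.10.64 - 50.195.10.127) does not contain 50.195.10.20
  50.193.0.0/20 (50.193.0.0 - 50.193.15.255) does not contain 50.195.10.20
  50.194.0.0/18 (50.194.0.0 - 50.194.63.255) does not contain 50.195.10.20
  50.195.64.0/18 (50.195.64.0 - 50.195.127.255) does not contain 50.195.10.20
Longest matching prefix is /15 -> next hop CORE.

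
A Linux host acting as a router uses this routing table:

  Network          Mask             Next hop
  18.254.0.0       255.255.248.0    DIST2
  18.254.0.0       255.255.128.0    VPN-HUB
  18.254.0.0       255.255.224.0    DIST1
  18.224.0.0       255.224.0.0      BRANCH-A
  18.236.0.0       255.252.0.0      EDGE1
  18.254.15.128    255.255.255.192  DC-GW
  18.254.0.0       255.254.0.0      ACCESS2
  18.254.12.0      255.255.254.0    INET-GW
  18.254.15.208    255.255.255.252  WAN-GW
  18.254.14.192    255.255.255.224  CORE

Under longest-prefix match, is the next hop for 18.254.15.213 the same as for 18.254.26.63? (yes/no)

yes

18.254.15.213: longest match 18.254.0.0/19 -> DIST1
18.254.26.63: longest match 18.254.0.0/19 -> DIST1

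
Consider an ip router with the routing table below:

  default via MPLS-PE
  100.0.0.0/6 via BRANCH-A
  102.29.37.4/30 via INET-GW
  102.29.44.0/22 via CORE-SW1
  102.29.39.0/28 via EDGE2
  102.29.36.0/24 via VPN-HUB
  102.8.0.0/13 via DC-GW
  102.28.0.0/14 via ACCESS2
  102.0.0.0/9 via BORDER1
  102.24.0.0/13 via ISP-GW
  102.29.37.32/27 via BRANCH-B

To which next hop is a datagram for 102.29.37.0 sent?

ACCESS2

Routes whose prefix contains 102.29.37.0:
  0.0.0.0/0 (default, matches everything) -> MPLS-PE
  100.0.0.0/6 (100.0.0.0 - 103.255.255.255) -> BRANCH-A
  102.0.0.0/9 (102.0.0.0 - 102.127.255.255) -> BORDER1
  102.24.0.0/13 (102.24.0.0 - 102.31.255.255) -> ISP-GW
  102.28.0.0/14 (102.28.0.0 - 102.31.255.255) -> ACCESS2
More-specific entries that do NOT match:
  102.29.37.4/30 (102.29.37.4 - 102.29.37.7) does not contain 102.29.37.0
  102.29.39.0/28 (102.29.39.0 - 102.29.39.15) does not contain 102.29.37.0
  102.29.37.32/27 (102.29.37.32 - 102.29.37.63) does not contain 102.29.37.0
  102.29.36.0/24 (102.29.36.0 - 102.29.36.255) does not contain 102.29.37.0
  102.29.44.0/22 (102.29.44.0 - 102.29.47.255) does not contain 102.29.37.0
Longest matching prefix is /14 -> next hop ACCESS2.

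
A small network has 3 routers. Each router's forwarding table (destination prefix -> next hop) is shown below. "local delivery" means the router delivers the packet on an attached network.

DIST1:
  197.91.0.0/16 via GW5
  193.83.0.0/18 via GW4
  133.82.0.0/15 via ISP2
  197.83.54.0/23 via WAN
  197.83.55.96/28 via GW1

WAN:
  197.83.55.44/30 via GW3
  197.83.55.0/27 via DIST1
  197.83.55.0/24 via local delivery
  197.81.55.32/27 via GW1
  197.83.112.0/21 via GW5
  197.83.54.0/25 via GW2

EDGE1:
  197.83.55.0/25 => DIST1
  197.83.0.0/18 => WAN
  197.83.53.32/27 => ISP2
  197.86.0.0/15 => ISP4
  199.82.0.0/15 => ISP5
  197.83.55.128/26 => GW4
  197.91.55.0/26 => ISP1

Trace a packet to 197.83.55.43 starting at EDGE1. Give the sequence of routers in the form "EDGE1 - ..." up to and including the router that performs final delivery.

EDGE1 - DIST1 - WAN

At EDGE1: longest match for 197.83.55.43 is 197.83.55.0/25 -> DIST1
At DIST1: longest match for 197.83.55.43 is 197.83.54.0/23 -> WAN
At WAN: longest match for 197.83.55.43 is 197.83.55.0/24 -> local delivery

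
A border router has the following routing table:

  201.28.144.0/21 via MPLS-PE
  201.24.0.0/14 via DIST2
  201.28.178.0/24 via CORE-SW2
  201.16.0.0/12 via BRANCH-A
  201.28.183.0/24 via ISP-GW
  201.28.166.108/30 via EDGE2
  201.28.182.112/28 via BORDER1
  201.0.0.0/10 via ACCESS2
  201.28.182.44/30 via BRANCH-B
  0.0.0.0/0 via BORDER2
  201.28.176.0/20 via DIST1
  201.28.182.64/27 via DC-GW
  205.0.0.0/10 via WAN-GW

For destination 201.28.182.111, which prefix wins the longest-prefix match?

Entries matching 201.28.182.111:
  0.0.0.0/0 (default, matches everything)
  201.0.0.0/10 (201.0.0.0 - 201.63.255.255)
  201.16.0.0/12 (201.16.0.0 - 201.31.255.255)
  201.28.176.0/20 (201.28.176.0 - 201.28.191.255)
Most specific is 201.28.176.0/20.

201.28.176.0/20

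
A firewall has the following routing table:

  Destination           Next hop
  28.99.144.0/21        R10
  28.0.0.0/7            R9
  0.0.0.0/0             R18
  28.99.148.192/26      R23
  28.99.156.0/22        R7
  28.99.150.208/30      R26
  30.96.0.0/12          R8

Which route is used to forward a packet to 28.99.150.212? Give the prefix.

Entries matching 28.99.150.212:
  0.0.0.0/0 (default, matches everything)
  28.0.0.0/7 (28.0.0.0 - 29.255.255.255)
  28.99.144.0/21 (28.99.144.0 - 28.99.151.255)
Most specific is 28.99.144.0/21.

28.99.144.0/21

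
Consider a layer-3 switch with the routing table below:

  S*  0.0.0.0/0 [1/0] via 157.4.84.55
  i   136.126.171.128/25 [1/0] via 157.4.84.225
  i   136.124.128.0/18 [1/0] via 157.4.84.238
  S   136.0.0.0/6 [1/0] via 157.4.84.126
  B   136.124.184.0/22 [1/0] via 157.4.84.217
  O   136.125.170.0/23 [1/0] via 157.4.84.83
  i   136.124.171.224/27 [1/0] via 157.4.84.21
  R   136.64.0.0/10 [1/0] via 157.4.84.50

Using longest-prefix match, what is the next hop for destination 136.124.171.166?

Routes whose prefix contains 136.124.171.166:
  0.0.0.0/0 (default, matches everything) -> 157.4.84.55
  136.0.0.0/6 (136.0.0.0 - 139.255.255.255) -> 157.4.84.126
  136.64.0.0/10 (136.64.0.0 - 136.127.255.255) -> 157.4.84.50
  136.124.128.0/18 (136.124.128.0 - 136.124.191.255) -> 157.4.84.238
More-specific entries that do NOT match:
  136.124.171.224/27 (136.124.171.224 - 136.124.171.255) does not contain 136.124.171.166
  136.126.171.128/25 (136.126.171.128 - 136.126.171.255) does not contain 136.124.171.166
  136.125.170.0/23 (136.125.170.0 - 136.125.171.255) does not contain 136.124.171.166
  136.124.184.0/22 (136.124.184.0 - 136.124.187.255) does not contain 136.124.171.166
Longest matching prefix is /18 -> next hop 157.4.84.238.

157.4.84.238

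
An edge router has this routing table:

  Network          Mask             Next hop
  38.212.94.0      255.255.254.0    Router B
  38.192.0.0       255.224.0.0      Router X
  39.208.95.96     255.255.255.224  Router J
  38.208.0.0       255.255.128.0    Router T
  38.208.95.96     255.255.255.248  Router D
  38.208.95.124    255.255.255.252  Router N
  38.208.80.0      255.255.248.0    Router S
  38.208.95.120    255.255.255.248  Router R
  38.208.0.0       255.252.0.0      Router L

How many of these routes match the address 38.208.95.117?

3

Prefixes containing 38.208.95.117:
  38.192.0.0/11 (38.192.0.0 - 38.223.255.255)
  38.208.0.0/14 (38.208.0.0 - 38.211.255.255)
  38.208.0.0/17 (38.208.0.0 - 38.208.127.255)
Total matching entries: 3.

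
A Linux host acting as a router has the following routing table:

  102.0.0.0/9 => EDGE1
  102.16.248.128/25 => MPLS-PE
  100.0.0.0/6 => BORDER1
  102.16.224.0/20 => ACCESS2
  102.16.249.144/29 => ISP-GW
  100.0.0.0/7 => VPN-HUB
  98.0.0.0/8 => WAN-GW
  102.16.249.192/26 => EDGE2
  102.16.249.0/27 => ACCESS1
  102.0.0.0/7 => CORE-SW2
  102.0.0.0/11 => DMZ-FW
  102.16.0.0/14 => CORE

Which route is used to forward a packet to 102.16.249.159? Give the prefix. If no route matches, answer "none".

Entries matching 102.16.249.159:
  100.0.0.0/6 (100.0.0.0 - 103.255.255.255)
  102.0.0.0/7 (102.0.0.0 - 103.255.255.255)
  102.0.0.0/9 (102.0.0.0 - 102.127.255.255)
  102.0.0.0/11 (102.0.0.0 - 102.31.255.255)
  102.16.0.0/14 (102.16.0.0 - 102.19.255.255)
Most specific is 102.16.0.0/14.

102.16.0.0/14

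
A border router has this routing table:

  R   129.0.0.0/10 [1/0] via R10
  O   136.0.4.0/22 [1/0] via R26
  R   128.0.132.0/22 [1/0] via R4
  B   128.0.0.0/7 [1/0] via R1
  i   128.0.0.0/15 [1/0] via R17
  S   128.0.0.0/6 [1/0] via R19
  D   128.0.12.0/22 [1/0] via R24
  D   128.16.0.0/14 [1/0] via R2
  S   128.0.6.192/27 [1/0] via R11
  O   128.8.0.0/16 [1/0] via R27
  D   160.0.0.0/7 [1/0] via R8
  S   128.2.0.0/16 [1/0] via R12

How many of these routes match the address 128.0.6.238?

3

Prefixes containing 128.0.6.238:
  128.0.0.0/6 (128.0.0.0 - 131.255.255.255)
  128.0.0.0/7 (128.0.0.0 - 129.255.255.255)
  128.0.0.0/15 (128.0.0.0 - 128.1.255.255)
Total matching entries: 3.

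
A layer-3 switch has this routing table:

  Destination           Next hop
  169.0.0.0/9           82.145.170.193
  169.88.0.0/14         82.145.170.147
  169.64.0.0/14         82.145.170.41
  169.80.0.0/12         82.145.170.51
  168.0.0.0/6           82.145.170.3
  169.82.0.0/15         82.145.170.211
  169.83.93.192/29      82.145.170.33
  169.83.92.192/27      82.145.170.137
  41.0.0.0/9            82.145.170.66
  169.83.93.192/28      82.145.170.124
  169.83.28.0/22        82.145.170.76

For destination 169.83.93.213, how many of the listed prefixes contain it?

4

Prefixes containing 169.83.93.213:
  168.0.0.0/6 (168.0.0.0 - 171.255.255.255)
  169.0.0.0/9 (169.0.0.0 - 169.127.255.255)
  169.80.0.0/12 (169.80.0.0 - 169.95.255.255)
  169.82.0.0/15 (169.82.0.0 - 169.83.255.255)
Total matching entries: 4.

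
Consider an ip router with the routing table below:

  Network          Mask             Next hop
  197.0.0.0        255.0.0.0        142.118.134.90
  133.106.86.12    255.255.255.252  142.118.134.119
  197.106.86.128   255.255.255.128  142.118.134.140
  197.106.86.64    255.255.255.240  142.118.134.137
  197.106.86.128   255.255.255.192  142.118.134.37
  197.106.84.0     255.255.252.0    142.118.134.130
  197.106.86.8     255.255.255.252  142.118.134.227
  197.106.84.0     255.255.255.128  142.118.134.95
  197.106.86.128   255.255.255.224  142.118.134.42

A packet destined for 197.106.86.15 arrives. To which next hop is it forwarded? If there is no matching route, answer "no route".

Routes whose prefix contains 197.106.86.15:
  197.0.0.0/8 (197.0.0.0 - 197.255.255.255) -> 142.118.134.90
  197.106.84.0/22 (197.106.84.0 - 197.106.87.255) -> 142.118.134.130
More-specific entries that do NOT match:
  133.106.86.12/30 (133.106.86.12 - 133.106.86.15) does not contain 197.106.86.15
  197.106.86.8/30 (197.106.86.8 - 197.106.86.11) does not contain 197.106.86.15
  197.106.86.64/28 (197.106.86.64 - 197.106.86.79) does not contain 197.106.86.15
  197.106.86.128/27 (197.106.86.128 - 197.106.86.159) does not contain 197.106.86.15
  197.106.86.128/26 (197.106.86.128 - 197.106.86.191) does not contain 197.106.86.15
  197.106.86.128/25 (197.106.86.128 - 197.106.86.255) does not contain 197.106.86.15
  197.106.84.0/25 (197.106.84.0 - 197.106.84.127) does not contain 197.106.86.15
Longest matching prefix is /22 -> next hop 142.118.134.130.

142.118.134.130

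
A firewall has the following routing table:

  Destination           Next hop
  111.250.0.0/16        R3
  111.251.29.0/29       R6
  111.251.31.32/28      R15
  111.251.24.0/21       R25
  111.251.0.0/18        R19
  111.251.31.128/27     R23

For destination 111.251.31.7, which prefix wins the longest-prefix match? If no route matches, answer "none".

Entries matching 111.251.31.7:
  111.251.0.0/18 (111.251.0.0 - 111.251.63.255)
  111.251.24.0/21 (111.251.24.0 - 111.251.31.255)
Most specific is 111.251.24.0/21.

111.251.24.0/21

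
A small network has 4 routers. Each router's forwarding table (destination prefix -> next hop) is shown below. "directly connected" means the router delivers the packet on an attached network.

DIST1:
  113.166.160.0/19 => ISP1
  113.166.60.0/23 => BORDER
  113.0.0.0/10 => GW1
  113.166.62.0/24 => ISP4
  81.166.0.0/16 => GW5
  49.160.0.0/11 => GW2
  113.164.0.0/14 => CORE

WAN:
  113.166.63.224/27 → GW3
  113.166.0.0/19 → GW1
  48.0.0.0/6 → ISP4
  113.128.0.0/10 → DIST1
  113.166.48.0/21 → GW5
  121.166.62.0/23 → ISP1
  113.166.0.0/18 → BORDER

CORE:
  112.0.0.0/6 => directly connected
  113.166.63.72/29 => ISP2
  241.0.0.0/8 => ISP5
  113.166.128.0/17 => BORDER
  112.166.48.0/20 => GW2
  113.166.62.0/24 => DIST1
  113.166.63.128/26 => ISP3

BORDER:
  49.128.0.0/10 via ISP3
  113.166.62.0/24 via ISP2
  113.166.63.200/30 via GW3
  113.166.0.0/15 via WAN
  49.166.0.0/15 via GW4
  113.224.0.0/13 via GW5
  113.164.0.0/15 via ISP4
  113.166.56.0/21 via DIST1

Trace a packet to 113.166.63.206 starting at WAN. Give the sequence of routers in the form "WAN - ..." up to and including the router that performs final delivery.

WAN - BORDER - DIST1 - CORE

At WAN: longest match for 113.166.63.206 is 113.166.0.0/18 -> BORDER
At BORDER: longest match for 113.166.63.206 is 113.166.56.0/21 -> DIST1
At DIST1: longest match for 113.166.63.206 is 113.164.0.0/14 -> CORE
At CORE: longest match for 113.166.63.206 is 112.0.0.0/6 -> directly connected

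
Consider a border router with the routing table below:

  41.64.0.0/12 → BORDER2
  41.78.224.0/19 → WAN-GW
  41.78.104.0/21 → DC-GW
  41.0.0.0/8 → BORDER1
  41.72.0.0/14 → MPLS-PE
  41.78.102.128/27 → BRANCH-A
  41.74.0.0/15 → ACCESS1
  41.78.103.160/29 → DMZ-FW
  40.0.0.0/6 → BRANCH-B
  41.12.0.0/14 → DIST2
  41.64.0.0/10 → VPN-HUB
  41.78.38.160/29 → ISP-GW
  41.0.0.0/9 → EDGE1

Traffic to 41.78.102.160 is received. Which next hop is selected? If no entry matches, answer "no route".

Routes whose prefix contains 41.78.102.160:
  40.0.0.0/6 (40.0.0.0 - 43.255.255.255) -> BRANCH-B
  41.0.0.0/8 (41.0.0.0 - 41.255.255.255) -> BORDER1
  41.0.0.0/9 (41.0.0.0 - 41.127.255.255) -> EDGE1
  41.64.0.0/10 (41.64.0.0 - 41.127.255.255) -> VPN-HUB
  41.64.0.0/12 (41.64.0.0 - 41.79.255.255) -> BORDER2
More-specific entries that do NOT match:
  41.78.103.160/29 (41.78.103.160 - 41.78.103.167) does not contain 41.78.102.160
  41.78.38.160/29 (41.78.38.160 - 41.78.38.167) does not contain 41.78.102.160
  41.78.102.128/27 (41.78.102.128 - 41.78.102.159) does not contain 41.78.102.160
  41.78.104.0/21 (41.78.104.0 - 41.78.111.255) does not contain 41.78.102.160
  41.78.224.0/19 (41.78.224.0 - 41.78.255.255) does not contain 41.78.102.160
  41.74.0.0/15 (41.74.0.0 - 41.75.255.255) does not contain 41.78.102.160
  41.72.0.0/14 (41.72.0.0 - 41.75.255.255) does not contain 41.78.102.160
  41.12.0.0/14 (41.12.0.0 - 41.15.255.255) does not contain 41.78.102.160
Longest matching prefix is /12 -> next hop BORDER2.

BORDER2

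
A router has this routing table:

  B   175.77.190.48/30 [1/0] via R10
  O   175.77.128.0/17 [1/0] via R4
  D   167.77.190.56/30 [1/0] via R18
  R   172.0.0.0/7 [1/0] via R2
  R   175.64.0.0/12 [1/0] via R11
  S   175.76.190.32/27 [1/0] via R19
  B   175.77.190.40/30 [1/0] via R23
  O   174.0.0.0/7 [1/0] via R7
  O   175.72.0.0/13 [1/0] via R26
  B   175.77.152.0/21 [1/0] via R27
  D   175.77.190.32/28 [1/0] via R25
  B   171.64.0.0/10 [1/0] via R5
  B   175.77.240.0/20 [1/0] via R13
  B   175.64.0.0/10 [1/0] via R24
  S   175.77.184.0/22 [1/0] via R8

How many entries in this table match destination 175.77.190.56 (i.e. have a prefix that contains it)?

Prefixes containing 175.77.190.56:
  174.0.0.0/7 (174.0.0.0 - 175.255.255.255)
  175.64.0.0/10 (175.64.0.0 - 175.127.255.255)
  175.64.0.0/12 (175.64.0.0 - 175.79.255.255)
  175.72.0.0/13 (175.72.0.0 - 175.79.255.255)
  175.77.128.0/17 (175.77.128.0 - 175.77.255.255)
Total matching entries: 5.

5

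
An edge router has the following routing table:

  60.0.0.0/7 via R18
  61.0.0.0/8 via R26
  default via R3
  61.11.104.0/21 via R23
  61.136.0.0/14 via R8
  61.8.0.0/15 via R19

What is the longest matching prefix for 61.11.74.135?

Entries matching 61.11.74.135:
  0.0.0.0/0 (default, matches everything)
  60.0.0.0/7 (60.0.0.0 - 61.255.255.255)
  61.0.0.0/8 (61.0.0.0 - 61.255.255.255)
Most specific is 61.0.0.0/8.

61.0.0.0/8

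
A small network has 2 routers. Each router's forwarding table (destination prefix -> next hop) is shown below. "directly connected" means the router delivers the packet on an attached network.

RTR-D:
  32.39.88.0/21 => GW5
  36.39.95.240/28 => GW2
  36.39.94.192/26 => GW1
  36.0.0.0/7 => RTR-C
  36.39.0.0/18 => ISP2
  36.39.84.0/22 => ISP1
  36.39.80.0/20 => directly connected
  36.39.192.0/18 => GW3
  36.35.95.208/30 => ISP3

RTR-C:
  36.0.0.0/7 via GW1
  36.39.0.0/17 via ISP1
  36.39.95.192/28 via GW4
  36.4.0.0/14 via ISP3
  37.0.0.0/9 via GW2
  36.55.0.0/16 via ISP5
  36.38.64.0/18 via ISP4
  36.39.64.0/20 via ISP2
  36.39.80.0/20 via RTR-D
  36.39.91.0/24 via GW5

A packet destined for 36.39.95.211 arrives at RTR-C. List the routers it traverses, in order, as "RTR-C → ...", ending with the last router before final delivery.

RTR-C → RTR-D

At RTR-C: longest match for 36.39.95.211 is 36.39.80.0/20 -> RTR-D
At RTR-D: longest match for 36.39.95.211 is 36.39.80.0/20 -> directly connected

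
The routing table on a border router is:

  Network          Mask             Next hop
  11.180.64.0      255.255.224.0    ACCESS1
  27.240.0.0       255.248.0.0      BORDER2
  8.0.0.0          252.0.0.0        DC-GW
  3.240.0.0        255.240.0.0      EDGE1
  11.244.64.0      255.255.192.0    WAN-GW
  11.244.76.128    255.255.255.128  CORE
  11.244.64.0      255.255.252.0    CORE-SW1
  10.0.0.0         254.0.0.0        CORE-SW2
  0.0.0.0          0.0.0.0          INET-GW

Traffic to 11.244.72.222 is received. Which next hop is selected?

Routes whose prefix contains 11.244.72.222:
  0.0.0.0/0 (default, matches everything) -> INET-GW
  8.0.0.0/6 (8.0.0.0 - 11.255.255.255) -> DC-GW
  10.0.0.0/7 (10.0.0.0 - 11.255.255.255) -> CORE-SW2
  11.244.64.0/18 (11.244.64.0 - 11.244.127.255) -> WAN-GW
More-specific entries that do NOT match:
  11.244.76.128/25 (11.244.76.128 - 11.244.76.255) does not contain 11.244.72.222
  11.244.64.0/22 (11.244.64.0 - 11.244.67.255) does not contain 11.244.72.222
  11.180.64.0/19 (11.180.64.0 - 11.180.95.255) does not contain 11.244.72.222
Longest matching prefix is /18 -> next hop WAN-GW.

WAN-GW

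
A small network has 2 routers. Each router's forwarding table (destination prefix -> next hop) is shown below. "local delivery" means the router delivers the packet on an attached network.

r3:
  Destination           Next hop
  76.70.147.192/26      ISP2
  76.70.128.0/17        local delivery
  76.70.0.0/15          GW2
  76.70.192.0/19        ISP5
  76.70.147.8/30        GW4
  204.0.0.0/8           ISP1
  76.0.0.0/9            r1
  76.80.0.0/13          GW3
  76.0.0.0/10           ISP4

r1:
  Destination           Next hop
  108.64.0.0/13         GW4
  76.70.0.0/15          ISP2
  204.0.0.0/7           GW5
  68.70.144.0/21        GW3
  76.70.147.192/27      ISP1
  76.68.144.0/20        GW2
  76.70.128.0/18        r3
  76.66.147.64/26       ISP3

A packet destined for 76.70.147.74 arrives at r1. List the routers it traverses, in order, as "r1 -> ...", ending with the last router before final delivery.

At r1: longest match for 76.70.147.74 is 76.70.128.0/18 -> r3
At r3: longest match for 76.70.147.74 is 76.70.128.0/17 -> local delivery

r1 -> r3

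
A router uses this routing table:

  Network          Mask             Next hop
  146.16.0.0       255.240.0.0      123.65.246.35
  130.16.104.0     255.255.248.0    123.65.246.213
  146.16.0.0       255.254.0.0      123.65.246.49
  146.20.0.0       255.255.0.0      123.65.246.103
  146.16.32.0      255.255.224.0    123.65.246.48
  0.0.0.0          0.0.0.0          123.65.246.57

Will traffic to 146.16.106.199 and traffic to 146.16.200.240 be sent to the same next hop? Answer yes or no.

146.16.106.199: longest match 146.16.0.0/15 -> 123.65.246.49
146.16.200.240: longest match 146.16.0.0/15 -> 123.65.246.49

yes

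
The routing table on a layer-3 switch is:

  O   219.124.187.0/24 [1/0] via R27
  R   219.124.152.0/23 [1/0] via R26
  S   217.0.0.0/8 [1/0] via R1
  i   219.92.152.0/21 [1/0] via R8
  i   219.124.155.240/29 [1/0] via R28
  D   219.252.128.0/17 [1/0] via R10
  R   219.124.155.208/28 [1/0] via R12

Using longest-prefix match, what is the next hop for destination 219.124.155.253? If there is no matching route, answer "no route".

no route

No entry's prefix contains 219.124.155.253; there is no default route.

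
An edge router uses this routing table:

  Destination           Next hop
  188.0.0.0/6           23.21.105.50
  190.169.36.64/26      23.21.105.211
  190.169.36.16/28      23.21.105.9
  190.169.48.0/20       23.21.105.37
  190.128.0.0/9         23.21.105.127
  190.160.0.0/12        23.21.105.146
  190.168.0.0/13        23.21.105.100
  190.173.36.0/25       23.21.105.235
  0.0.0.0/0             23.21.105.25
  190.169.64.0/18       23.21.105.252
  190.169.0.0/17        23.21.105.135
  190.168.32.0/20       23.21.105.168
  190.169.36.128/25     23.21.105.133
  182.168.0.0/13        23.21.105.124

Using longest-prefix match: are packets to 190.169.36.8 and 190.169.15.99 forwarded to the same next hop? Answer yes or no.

yes

190.169.36.8: longest match 190.169.0.0/17 -> 23.21.105.135
190.169.15.99: longest match 190.169.0.0/17 -> 23.21.105.135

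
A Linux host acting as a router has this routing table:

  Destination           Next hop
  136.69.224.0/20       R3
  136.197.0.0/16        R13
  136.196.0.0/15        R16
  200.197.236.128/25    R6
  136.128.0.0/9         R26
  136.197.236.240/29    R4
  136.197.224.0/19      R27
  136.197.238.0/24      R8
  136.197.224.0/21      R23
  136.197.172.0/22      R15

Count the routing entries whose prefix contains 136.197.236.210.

4

Prefixes containing 136.197.236.210:
  136.128.0.0/9 (136.128.0.0 - 136.255.255.255)
  136.196.0.0/15 (136.196.0.0 - 136.197.255.255)
  136.197.0.0/16 (136.197.0.0 - 136.197.255.255)
  136.197.224.0/19 (136.197.224.0 - 136.197.255.255)
Total matching entries: 4.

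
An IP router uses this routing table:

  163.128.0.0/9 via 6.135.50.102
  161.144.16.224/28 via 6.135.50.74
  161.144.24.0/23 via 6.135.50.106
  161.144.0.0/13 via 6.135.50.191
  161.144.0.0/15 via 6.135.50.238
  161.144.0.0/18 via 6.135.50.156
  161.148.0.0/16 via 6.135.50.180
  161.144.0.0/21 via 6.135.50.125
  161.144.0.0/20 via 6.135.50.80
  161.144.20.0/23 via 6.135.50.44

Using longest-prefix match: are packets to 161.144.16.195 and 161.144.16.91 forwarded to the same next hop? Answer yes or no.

161.144.16.195: longest match 161.144.0.0/18 -> 6.135.50.156
161.144.16.91: longest match 161.144.0.0/18 -> 6.135.50.156

yes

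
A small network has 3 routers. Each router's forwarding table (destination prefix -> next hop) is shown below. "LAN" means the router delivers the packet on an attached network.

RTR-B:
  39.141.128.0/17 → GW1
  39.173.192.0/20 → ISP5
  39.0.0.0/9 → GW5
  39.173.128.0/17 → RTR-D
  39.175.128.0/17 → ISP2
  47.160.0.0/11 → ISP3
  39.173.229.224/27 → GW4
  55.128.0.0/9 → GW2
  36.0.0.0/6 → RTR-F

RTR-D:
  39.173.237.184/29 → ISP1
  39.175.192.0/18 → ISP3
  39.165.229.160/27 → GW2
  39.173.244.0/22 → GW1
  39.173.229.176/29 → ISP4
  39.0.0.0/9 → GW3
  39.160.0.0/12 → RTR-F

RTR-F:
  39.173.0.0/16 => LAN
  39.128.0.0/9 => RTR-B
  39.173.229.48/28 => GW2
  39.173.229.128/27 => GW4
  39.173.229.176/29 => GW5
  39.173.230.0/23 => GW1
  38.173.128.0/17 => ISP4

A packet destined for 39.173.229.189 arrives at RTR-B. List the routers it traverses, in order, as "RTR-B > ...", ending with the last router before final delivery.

At RTR-B: longest match for 39.173.229.189 is 39.173.128.0/17 -> RTR-D
At RTR-D: longest match for 39.173.229.189 is 39.160.0.0/12 -> RTR-F
At RTR-F: longest match for 39.173.229.189 is 39.173.0.0/16 -> LAN

RTR-B > RTR-D > RTR-F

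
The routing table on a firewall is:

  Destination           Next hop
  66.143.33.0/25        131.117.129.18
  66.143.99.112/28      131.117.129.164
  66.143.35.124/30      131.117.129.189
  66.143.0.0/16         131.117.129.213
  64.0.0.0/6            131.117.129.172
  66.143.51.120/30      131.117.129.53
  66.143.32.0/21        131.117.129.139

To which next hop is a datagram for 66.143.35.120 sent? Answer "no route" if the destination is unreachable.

131.117.129.139

Routes whose prefix contains 66.143.35.120:
  64.0.0.0/6 (64.0.0.0 - 67.255.255.255) -> 131.117.129.172
  66.143.0.0/16 (66.143.0.0 - 66.143.255.255) -> 131.117.129.213
  66.143.32.0/21 (66.143.32.0 - 66.143.39.255) -> 131.117.129.139
More-specific entries that do NOT match:
  66.143.35.124/30 (66.143.35.124 - 66.143.35.127) does not contain 66.143.35.120
  66.143.51.120/30 (66.143.51.120 - 66.143.51.123) does not contain 66.143.35.120
  66.143.99.112/28 (66.143.99.112 - 66.143.99.127) does not contain 66.143.35.120
  66.143.33.0/25 (66.143.33.0 - 66.143.33.127) does not contain 66.143.35.120
Longest matching prefix is /21 -> next hop 131.117.129.139.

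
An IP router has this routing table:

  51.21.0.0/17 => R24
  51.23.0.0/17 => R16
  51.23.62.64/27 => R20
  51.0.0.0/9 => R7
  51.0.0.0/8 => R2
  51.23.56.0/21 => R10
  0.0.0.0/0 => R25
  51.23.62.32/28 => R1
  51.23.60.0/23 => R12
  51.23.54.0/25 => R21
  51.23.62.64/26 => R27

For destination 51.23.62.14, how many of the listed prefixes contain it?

Prefixes containing 51.23.62.14:
  0.0.0.0/0 (default, matches everything)
  51.0.0.0/8 (51.0.0.0 - 51.255.255.255)
  51.0.0.0/9 (51.0.0.0 - 51.127.255.255)
  51.23.0.0/17 (51.23.0.0 - 51.23.127.255)
  51.23.56.0/21 (51.23.56.0 - 51.23.63.255)
Total matching entries: 5.

5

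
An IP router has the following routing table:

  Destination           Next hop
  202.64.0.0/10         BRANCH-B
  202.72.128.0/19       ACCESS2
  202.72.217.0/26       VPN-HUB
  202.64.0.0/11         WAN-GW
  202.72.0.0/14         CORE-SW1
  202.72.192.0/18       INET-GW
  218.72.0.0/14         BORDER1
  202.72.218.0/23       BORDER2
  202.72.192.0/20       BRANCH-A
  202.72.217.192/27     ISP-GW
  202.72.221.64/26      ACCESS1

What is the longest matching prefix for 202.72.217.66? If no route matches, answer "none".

202.72.192.0/18

Entries matching 202.72.217.66:
  202.64.0.0/10 (202.64.0.0 - 202.127.255.255)
  202.64.0.0/11 (202.64.0.0 - 202.95.255.255)
  202.72.0.0/14 (202.72.0.0 - 202.75.255.255)
  202.72.192.0/18 (202.72.192.0 - 202.72.255.255)
Most specific is 202.72.192.0/18.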